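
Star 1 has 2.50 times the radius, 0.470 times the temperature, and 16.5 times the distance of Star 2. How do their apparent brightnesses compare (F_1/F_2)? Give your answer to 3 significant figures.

L_1/L_2 = (R_1/R_2)²(T_1/T_2)⁴ = (2.50)² × (0.470)⁴ = 0.3050.
F_1/F_2 = (L_1/L_2)/(d_1/d_2)² = 0.3050 / (16.5)² = 0.001120.

0.00112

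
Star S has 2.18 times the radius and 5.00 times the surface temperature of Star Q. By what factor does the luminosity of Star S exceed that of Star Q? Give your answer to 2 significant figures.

From the Stefan–Boltzmann law, L ∝ R²T⁴, so
L_S/L_Q = (R_S/R_Q)² (T_S/T_Q)⁴ = (2.18)² × (5.00)⁴ = 4.752 × 625.0 = 2970.

3.0×10^3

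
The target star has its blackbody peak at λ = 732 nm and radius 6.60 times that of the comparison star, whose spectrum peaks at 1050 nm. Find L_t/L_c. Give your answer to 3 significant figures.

Wien's law gives T ∝ 1/λ_max, so T_t/T_c = λ_c/λ_t = 1050/732 = 1.434.
Then L ∝ R²T⁴ gives L_t/L_c = (6.60)² × (1.434)⁴ = 43.56 × 4.234 = 184.4.

184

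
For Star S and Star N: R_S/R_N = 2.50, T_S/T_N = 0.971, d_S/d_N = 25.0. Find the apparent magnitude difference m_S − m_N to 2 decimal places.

5.13

L_S/L_N = (2.50)²(0.971)⁴ = 5.556.
F_S/F_N = (L_S/L_N)/(d_S/d_N)² = 5.556/625.0 = 0.008889.
m_S − m_N = −2.5 log₁₀(0.008889) = 5.13.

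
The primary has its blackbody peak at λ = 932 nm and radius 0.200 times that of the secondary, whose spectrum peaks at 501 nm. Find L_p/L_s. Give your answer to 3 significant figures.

Wien's law gives T ∝ 1/λ_max, so T_p/T_s = λ_s/λ_p = 501/932 = 0.5376.
Then L ∝ R²T⁴ gives L_p/L_s = (0.200)² × (0.5376)⁴ = 0.04000 × 0.08350 = 0.003340.

0.00334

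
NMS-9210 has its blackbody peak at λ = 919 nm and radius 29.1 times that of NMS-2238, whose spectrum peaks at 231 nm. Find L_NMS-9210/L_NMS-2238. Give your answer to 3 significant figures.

3.38

Wien's law gives T ∝ 1/λ_max, so T_NMS-9210/T_NMS-2238 = λ_NMS-2238/λ_NMS-9210 = 231/919 = 0.2514.
Then L ∝ R²T⁴ gives L_NMS-9210/L_NMS-2238 = (29.1)² × (0.2514)⁴ = 846.8 × 0.003992 = 3.380.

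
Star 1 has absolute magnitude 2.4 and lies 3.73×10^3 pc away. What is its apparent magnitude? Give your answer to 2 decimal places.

m = M + 5 log₁₀(d/10 pc) = 2.4 + 5 log₁₀(3.73×10^3/10)
  = 2.4 + 5 × 2.572 = 2.4 + 12.86 = 15.26.

15.26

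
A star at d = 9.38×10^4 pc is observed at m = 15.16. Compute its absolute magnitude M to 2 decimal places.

-4.70

M = m − 5 log₁₀(d/10 pc) = 15.16 − 5 log₁₀(9.38×10^4/10)
  = 15.16 − 5 × 3.972 = 15.16 − 19.86 = -4.70.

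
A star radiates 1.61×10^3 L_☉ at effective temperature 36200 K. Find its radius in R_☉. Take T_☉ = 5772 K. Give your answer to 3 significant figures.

R/R_☉ = √(L/L_☉) / (T/T_☉)² = √(1.61×10^3) / (6.272)²
       = 40.12 / 39.33 = 1.020.

1.02 R_☉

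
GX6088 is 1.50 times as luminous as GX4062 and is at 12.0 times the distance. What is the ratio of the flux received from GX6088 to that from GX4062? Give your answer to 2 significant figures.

F = L/(4πd²), so F_GX6088/F_GX4062 = (L_GX6088/L_GX4062) / (d_GX6088/d_GX4062)²
= 1.50 / (12.0)² = 1.50 / 144.0 = 0.01042.

0.010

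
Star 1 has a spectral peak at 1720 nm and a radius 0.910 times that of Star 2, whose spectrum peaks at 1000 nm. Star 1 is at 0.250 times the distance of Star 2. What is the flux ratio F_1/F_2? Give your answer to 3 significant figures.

1.51

Wien's law: T_1/T_2 = λ_2/λ_1 = 1000/1720 = 0.5814.
L_1/L_2 = (R_1/R_2)²(T_1/T_2)⁴ = (0.910)²(0.5814)⁴ = 0.09462.
F_1/F_2 = (L_1/L_2)/(d_1/d_2)² = 0.09462/(0.250)² = 1.514.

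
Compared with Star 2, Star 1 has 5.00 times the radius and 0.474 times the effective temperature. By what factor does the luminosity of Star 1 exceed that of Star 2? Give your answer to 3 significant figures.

From the Stefan–Boltzmann law, L ∝ R²T⁴, so
L_1/L_2 = (R_1/R_2)² (T_1/T_2)⁴ = (5.00)² × (0.474)⁴ = 25.00 × 0.05048 = 1.262.

1.26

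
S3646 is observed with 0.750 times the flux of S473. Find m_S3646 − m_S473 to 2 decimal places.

m_S3646 − m_S473 = −2.5 log₁₀(F_S3646/F_S473) = −2.5 log₁₀(0.750) = −2.5 × (-0.125) = 0.312.

0.31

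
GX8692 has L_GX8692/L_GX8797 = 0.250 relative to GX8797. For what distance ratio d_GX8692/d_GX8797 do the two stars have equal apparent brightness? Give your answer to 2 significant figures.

Equal flux requires L_GX8692/d_GX8692² = L_GX8797/d_GX8797², so d_GX8692/d_GX8797 = √(L_GX8692/L_GX8797)
= √(0.250) = 0.5000.

0.50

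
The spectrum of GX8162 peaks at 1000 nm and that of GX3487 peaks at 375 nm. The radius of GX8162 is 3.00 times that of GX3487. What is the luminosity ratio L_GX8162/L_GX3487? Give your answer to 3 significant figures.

0.178

Wien's law gives T ∝ 1/λ_max, so T_GX8162/T_GX3487 = λ_GX3487/λ_GX8162 = 375/1000 = 0.3750.
Then L ∝ R²T⁴ gives L_GX8162/L_GX3487 = (3.00)² × (0.3750)⁴ = 9.000 × 0.01978 = 0.1780.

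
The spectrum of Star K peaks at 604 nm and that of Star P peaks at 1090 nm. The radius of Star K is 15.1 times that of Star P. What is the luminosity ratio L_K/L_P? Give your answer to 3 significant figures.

2.42×10^3

Wien's law gives T ∝ 1/λ_max, so T_K/T_P = λ_P/λ_K = 1090/604 = 1.805.
Then L ∝ R²T⁴ gives L_K/L_P = (15.1)² × (1.805)⁴ = 228.0 × 10.61 = 2418.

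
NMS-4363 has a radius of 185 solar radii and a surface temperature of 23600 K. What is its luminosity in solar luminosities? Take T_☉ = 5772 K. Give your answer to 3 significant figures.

L/L_☉ = (R/R_☉)² (T/T_☉)⁴ = (185)² × (23600/5772)⁴
       = 3.422×10^4 × (4.089)⁴ = 3.422×10^4 × 279.5 = 9.565×10^6.

9.57×10^6 solar luminosities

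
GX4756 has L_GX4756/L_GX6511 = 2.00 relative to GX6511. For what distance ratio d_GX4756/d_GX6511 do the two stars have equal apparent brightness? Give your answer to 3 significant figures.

Equal flux requires L_GX4756/d_GX4756² = L_GX6511/d_GX6511², so d_GX4756/d_GX6511 = √(L_GX4756/L_GX6511)
= √(2.00) = 1.414.

1.41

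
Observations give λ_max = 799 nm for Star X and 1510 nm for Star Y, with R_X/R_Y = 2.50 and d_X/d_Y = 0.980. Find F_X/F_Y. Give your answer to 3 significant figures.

83.0

Wien's law: T_X/T_Y = λ_Y/λ_X = 1510/799 = 1.890.
L_X/L_Y = (R_X/R_Y)²(T_X/T_Y)⁴ = (2.50)²(1.890)⁴ = 79.73.
F_X/F_Y = (L_X/L_Y)/(d_X/d_Y)² = 79.73/(0.980)² = 83.01.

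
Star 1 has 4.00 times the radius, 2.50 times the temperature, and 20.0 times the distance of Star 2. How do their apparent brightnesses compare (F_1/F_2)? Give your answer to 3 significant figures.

1.56

L_1/L_2 = (R_1/R_2)²(T_1/T_2)⁴ = (4.00)² × (2.50)⁴ = 625.0.
F_1/F_2 = (L_1/L_2)/(d_1/d_2)² = 625.0 / (20.0)² = 1.562.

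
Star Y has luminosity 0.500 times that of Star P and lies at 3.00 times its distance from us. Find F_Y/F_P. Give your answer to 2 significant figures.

0.056

F = L/(4πd²), so F_Y/F_P = (L_Y/L_P) / (d_Y/d_P)²
= 0.500 / (3.00)² = 0.500 / 9.000 = 0.05556.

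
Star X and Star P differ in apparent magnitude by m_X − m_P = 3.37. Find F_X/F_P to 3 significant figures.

F_X/F_P = 10^(−(m_X − m_P)/2.5) = 10^(-3.37/2.5) = 10^-1.348 = 0.04487.

0.0449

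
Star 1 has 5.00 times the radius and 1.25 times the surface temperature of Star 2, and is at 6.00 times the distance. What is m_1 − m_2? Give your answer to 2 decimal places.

-0.57

L_1/L_2 = (5.00)²(1.25)⁴ = 61.04.
F_1/F_2 = (L_1/L_2)/(d_1/d_2)² = 61.04/36.00 = 1.695.
m_1 − m_2 = −2.5 log₁₀(1.695) = -0.57.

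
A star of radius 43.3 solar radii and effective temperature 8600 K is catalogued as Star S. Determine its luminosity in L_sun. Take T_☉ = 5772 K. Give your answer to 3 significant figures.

L/L_☉ = (R/R_☉)² (T/T_☉)⁴ = (43.3)² × (8600/5772)⁴
       = 1875 × (1.490)⁴ = 1875 × 4.928 = 9240.

9.24×10^3 L_sun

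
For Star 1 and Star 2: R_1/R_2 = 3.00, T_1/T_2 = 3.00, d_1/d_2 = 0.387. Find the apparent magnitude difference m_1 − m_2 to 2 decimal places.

L_1/L_2 = (3.00)²(3.00)⁴ = 729.0.
F_1/F_2 = (L_1/L_2)/(d_1/d_2)² = 729.0/0.1498 = 4867.
m_1 − m_2 = −2.5 log₁₀(4867) = -9.22.

-9.22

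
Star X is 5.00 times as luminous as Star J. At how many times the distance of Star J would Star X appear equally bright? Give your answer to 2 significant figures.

Equal flux requires L_X/d_X² = L_J/d_J², so d_X/d_J = √(L_X/L_J)
= √(5.00) = 2.236.

2.2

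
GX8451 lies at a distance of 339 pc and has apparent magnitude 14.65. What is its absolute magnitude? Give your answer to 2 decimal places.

7.00

M = m − 5 log₁₀(d/10 pc) = 14.65 − 5 log₁₀(339/10)
  = 14.65 − 5 × 1.530 = 14.65 − 7.65 = 7.00.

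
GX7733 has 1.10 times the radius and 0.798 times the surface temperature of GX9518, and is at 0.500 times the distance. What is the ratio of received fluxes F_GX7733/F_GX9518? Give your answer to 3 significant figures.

L_GX7733/L_GX9518 = (R_GX7733/R_GX9518)²(T_GX7733/T_GX9518)⁴ = (1.10)² × (0.798)⁴ = 0.4907.
F_GX7733/F_GX9518 = (L_GX7733/L_GX9518)/(d_GX7733/d_GX9518)² = 0.4907 / (0.500)² = 1.963.

1.96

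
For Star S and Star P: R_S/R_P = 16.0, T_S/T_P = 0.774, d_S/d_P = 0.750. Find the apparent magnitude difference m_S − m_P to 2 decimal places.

L_S/L_P = (16.0)²(0.774)⁴ = 91.88.
F_S/F_P = (L_S/L_P)/(d_S/d_P)² = 91.88/0.5625 = 163.3.
m_S − m_P = −2.5 log₁₀(163.3) = -5.53.

-5.53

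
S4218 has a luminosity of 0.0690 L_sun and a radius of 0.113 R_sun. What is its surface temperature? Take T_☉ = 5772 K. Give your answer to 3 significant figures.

8.80×10^3 K

T/T_☉ = (L/L_☉)^(1/4) / (R/R_☉)^(1/2)
T = 5772 × (0.0690)^(1/4) / √(0.113) = 5772 × 0.5125 / 0.3362 = 8800 K.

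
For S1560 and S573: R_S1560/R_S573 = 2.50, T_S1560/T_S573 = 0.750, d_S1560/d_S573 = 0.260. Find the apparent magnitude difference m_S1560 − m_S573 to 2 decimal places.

L_S1560/L_S573 = (2.50)²(0.750)⁴ = 1.978.
F_S1560/F_S573 = (L_S1560/L_S573)/(d_S1560/d_S573)² = 1.978/0.06760 = 29.25.
m_S1560 − m_S573 = −2.5 log₁₀(29.25) = -3.67.

-3.67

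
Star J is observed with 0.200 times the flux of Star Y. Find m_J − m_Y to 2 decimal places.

1.75

m_J − m_Y = −2.5 log₁₀(F_J/F_Y) = −2.5 log₁₀(0.200) = −2.5 × (-0.699) = 1.747.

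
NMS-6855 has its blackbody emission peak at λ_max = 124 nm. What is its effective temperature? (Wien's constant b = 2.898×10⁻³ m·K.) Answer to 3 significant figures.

T = b/λ_max = 2.898×10⁻³ / (124×10⁻⁹) = 2.337×10^4 K.

2.34×10^4 K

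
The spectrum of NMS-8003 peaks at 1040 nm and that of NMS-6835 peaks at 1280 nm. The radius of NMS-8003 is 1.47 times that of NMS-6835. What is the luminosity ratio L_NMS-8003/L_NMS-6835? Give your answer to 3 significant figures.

Wien's law gives T ∝ 1/λ_max, so T_NMS-8003/T_NMS-6835 = λ_NMS-6835/λ_NMS-8003 = 1280/1040 = 1.231.
Then L ∝ R²T⁴ gives L_NMS-8003/L_NMS-6835 = (1.47)² × (1.231)⁴ = 2.161 × 2.295 = 4.958.

4.96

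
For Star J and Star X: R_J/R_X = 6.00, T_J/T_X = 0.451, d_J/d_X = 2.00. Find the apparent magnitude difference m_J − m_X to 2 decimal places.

1.07

L_J/L_X = (6.00)²(0.451)⁴ = 1.489.
F_J/F_X = (L_J/L_X)/(d_J/d_X)² = 1.489/4.000 = 0.3723.
m_J − m_X = −2.5 log₁₀(0.3723) = 1.07.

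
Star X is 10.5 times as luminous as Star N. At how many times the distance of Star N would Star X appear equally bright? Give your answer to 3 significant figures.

Equal flux requires L_X/d_X² = L_N/d_N², so d_X/d_N = √(L_X/L_N)
= √(10.5) = 3.240.

3.24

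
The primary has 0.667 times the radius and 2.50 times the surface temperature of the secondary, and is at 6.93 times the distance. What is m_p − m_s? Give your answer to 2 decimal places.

1.10

L_p/L_s = (0.667)²(2.50)⁴ = 17.38.
F_p/F_s = (L_p/L_s)/(d_p/d_s)² = 17.38/48.02 = 0.3619.
m_p − m_s = −2.5 log₁₀(0.3619) = 1.10.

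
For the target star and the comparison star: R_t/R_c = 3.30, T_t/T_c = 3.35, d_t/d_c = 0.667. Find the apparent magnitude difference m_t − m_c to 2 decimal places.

L_t/L_c = (3.30)²(3.35)⁴ = 1372.
F_t/F_c = (L_t/L_c)/(d_t/d_c)² = 1372/0.4449 = 3083.
m_t − m_c = −2.5 log₁₀(3083) = -8.72.

-8.72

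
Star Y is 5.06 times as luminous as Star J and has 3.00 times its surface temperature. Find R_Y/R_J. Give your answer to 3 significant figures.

L ∝ R²T⁴ gives R ∝ √L / T², so
R_Y/R_J = √(5.06) / (3.00)² = 2.249 / 9.000 = 0.2499.

0.250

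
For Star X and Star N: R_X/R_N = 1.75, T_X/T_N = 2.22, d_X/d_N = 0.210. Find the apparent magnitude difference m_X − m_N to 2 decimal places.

-8.07

L_X/L_N = (1.75)²(2.22)⁴ = 74.39.
F_X/F_N = (L_X/L_N)/(d_X/d_N)² = 74.39/0.04410 = 1687.
m_X − m_N = −2.5 log₁₀(1687) = -8.07.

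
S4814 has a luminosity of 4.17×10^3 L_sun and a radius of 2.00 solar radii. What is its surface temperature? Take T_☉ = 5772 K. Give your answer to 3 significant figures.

T/T_☉ = (L/L_☉)^(1/4) / (R/R_☉)^(1/2)
T = 5772 × (4.17×10^3)^(1/4) / √(2.00) = 5772 × 8.036 / 1.414 = 3.280×10^4 K.

3.28×10^4 K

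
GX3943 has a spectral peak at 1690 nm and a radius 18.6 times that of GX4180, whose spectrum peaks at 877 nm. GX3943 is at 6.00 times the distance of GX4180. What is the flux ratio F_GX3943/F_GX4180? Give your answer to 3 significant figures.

Wien's law: T_GX3943/T_GX4180 = λ_GX4180/λ_GX3943 = 877/1690 = 0.5189.
L_GX3943/L_GX4180 = (R_GX3943/R_GX4180)²(T_GX3943/T_GX4180)⁴ = (18.6)²(0.5189)⁴ = 25.09.
F_GX3943/F_GX4180 = (L_GX3943/L_GX4180)/(d_GX3943/d_GX4180)² = 25.09/(6.00)² = 0.6969.

0.697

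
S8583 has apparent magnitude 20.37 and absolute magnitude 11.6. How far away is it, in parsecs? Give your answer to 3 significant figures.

568 pc

m − M = 5 log₁₀(d/10 pc)
20.37 − (11.6) = 8.77 = 5 log₁₀(d/10)
d = 10 × 10^(8.77/5) = 10 × 10^1.754 = 567.5 pc.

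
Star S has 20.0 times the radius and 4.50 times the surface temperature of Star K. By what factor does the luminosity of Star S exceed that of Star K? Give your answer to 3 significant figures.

From the Stefan–Boltzmann law, L ∝ R²T⁴, so
L_S/L_K = (R_S/R_K)² (T_S/T_K)⁴ = (20.0)² × (4.50)⁴ = 400.0 × 410.1 = 1.640×10^5.

1.64×10^5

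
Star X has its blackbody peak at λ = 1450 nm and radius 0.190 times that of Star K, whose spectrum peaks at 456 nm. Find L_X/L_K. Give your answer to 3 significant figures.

3.53×10^-4

Wien's law gives T ∝ 1/λ_max, so T_X/T_K = λ_K/λ_X = 456/1450 = 0.3145.
Then L ∝ R²T⁴ gives L_X/L_K = (0.190)² × (0.3145)⁴ = 0.03610 × 0.009781 = 3.531×10^-4.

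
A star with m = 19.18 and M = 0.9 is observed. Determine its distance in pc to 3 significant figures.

m − M = 5 log₁₀(d/10 pc)
19.18 − (0.9) = 18.28 = 5 log₁₀(d/10)
d = 10 × 10^(18.28/5) = 10 × 10^3.656 = 4.529×10^4 pc.

4.53×10^4 pc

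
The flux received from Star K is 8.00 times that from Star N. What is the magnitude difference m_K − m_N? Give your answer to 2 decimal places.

-2.26

m_K − m_N = −2.5 log₁₀(F_K/F_N) = −2.5 log₁₀(8.00) = −2.5 × (0.903) = -2.258.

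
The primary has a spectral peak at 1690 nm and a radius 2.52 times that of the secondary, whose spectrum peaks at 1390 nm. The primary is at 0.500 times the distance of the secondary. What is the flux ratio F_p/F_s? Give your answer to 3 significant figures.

11.6

Wien's law: T_p/T_s = λ_s/λ_p = 1390/1690 = 0.8225.
L_p/L_s = (R_p/R_s)²(T_p/T_s)⁴ = (2.52)²(0.8225)⁴ = 2.906.
F_p/F_s = (L_p/L_s)/(d_p/d_s)² = 2.906/(0.500)² = 11.62.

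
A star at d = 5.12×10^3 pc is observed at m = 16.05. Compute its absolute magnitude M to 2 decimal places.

M = m − 5 log₁₀(d/10 pc) = 16.05 − 5 log₁₀(5.12×10^3/10)
  = 16.05 − 5 × 2.709 = 16.05 − 13.55 = 2.50.

2.50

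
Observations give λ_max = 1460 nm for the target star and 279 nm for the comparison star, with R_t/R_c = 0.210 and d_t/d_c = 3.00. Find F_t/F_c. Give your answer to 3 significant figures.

Wien's law: T_t/T_c = λ_c/λ_t = 279/1460 = 0.1911.
L_t/L_c = (R_t/R_c)²(T_t/T_c)⁴ = (0.210)²(0.1911)⁴ = 5.881×10^-5.
F_t/F_c = (L_t/L_c)/(d_t/d_c)² = 5.881×10^-5/(3.00)² = 6.534×10^-6.

6.53×10^-6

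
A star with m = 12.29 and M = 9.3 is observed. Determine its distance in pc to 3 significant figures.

m − M = 5 log₁₀(d/10 pc)
12.29 − (9.3) = 2.99 = 5 log₁₀(d/10)
d = 10 × 10^(2.99/5) = 10 × 10^0.598 = 39.63 pc.

39.6 pc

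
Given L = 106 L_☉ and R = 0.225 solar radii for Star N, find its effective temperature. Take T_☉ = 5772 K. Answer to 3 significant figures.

T/T_☉ = (L/L_☉)^(1/4) / (R/R_☉)^(1/2)
T = 5772 × (106)^(1/4) / √(0.225) = 5772 × 3.209 / 0.4743 = 3.904×10^4 K.

3.90×10^4 K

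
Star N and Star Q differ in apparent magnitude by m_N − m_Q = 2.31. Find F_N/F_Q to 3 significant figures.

0.119

F_N/F_Q = 10^(−(m_N − m_Q)/2.5) = 10^(-2.31/2.5) = 10^-0.924 = 0.1191.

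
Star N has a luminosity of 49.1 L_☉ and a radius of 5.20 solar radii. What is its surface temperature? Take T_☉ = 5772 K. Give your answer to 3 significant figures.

6.70×10^3 K

T/T_☉ = (L/L_☉)^(1/4) / (R/R_☉)^(1/2)
T = 5772 × (49.1)^(1/4) / √(5.20) = 5772 × 2.647 / 2.280 = 6700 K.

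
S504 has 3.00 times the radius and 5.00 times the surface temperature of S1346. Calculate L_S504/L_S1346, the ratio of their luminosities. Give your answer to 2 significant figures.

From the Stefan–Boltzmann law, L ∝ R²T⁴, so
L_S504/L_S1346 = (R_S504/R_S1346)² (T_S504/T_S1346)⁴ = (3.00)² × (5.00)⁴ = 9.000 × 625.0 = 5625.

5.6×10^3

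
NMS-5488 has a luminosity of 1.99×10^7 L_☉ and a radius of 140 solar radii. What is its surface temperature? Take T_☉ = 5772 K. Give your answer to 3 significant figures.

3.26×10^4 K

T/T_☉ = (L/L_☉)^(1/4) / (R/R_☉)^(1/2)
T = 5772 × (1.99×10^7)^(1/4) / √(140) = 5772 × 66.79 / 11.83 = 3.258×10^4 K.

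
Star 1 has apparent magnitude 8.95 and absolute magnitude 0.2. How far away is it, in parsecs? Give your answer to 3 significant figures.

m − M = 5 log₁₀(d/10 pc)
8.95 − (0.2) = 8.75 = 5 log₁₀(d/10)
d = 10 × 10^(8.75/5) = 10 × 10^1.750 = 562.3 pc.

562 pc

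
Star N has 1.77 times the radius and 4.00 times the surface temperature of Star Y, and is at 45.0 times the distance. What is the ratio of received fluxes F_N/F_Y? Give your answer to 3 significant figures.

0.396

L_N/L_Y = (R_N/R_Y)²(T_N/T_Y)⁴ = (1.77)² × (4.00)⁴ = 802.0.
F_N/F_Y = (L_N/L_Y)/(d_N/d_Y)² = 802.0 / (45.0)² = 0.3961.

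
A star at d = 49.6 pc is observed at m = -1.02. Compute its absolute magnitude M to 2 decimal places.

M = m − 5 log₁₀(d/10 pc) = -1.02 − 5 log₁₀(49.6/10)
  = -1.02 − 5 × 0.695 = -1.02 − 3.48 = -4.50.

-4.50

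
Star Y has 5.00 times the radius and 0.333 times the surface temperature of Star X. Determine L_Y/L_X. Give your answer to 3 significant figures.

0.307

From the Stefan–Boltzmann law, L ∝ R²T⁴, so
L_Y/L_X = (R_Y/R_X)² (T_Y/T_X)⁴ = (5.00)² × (0.333)⁴ = 25.00 × 0.01230 = 0.3074.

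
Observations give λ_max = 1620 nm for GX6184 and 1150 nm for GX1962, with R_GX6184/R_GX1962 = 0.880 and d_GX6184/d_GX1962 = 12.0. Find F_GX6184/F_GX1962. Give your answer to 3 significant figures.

0.00137

Wien's law: T_GX6184/T_GX1962 = λ_GX1962/λ_GX6184 = 1150/1620 = 0.7099.
L_GX6184/L_GX1962 = (R_GX6184/R_GX1962)²(T_GX6184/T_GX1962)⁴ = (0.880)²(0.7099)⁴ = 0.1967.
F_GX6184/F_GX1962 = (L_GX6184/L_GX1962)/(d_GX6184/d_GX1962)² = 0.1967/(12.0)² = 0.001366.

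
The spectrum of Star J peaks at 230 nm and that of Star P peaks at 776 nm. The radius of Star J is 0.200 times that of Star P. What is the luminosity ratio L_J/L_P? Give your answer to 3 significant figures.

5.18

Wien's law gives T ∝ 1/λ_max, so T_J/T_P = λ_P/λ_J = 776/230 = 3.374.
Then L ∝ R²T⁴ gives L_J/L_P = (0.200)² × (3.374)⁴ = 0.04000 × 129.6 = 5.183.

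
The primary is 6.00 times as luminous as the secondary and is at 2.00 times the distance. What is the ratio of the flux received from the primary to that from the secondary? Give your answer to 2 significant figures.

1.5

F = L/(4πd²), so F_p/F_s = (L_p/L_s) / (d_p/d_s)²
= 6.00 / (2.00)² = 6.00 / 4.000 = 1.500.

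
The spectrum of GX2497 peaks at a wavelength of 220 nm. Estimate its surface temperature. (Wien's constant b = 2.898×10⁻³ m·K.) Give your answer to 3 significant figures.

1.32×10^4 K

T = b/λ_max = 2.898×10⁻³ / (220×10⁻⁹) = 1.317×10^4 K.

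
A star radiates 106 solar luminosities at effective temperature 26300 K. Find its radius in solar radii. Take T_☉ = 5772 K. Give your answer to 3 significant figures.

R/R_☉ = √(L/L_☉) / (T/T_☉)² = √(106) / (4.556)²
       = 10.30 / 20.76 = 0.4959.

0.496 solar radii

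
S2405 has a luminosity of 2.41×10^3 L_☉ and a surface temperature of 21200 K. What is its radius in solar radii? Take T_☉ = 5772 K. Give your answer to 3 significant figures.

3.64 solar radii

R/R_☉ = √(L/L_☉) / (T/T_☉)² = √(2.41×10^3) / (3.673)²
       = 49.09 / 13.49 = 3.639.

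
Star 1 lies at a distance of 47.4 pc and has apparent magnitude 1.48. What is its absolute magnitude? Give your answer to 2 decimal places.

M = m − 5 log₁₀(d/10 pc) = 1.48 − 5 log₁₀(47.4/10)
  = 1.48 − 5 × 0.676 = 1.48 − 3.38 = -1.90.

-1.90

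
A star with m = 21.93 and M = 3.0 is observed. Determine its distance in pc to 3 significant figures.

m − M = 5 log₁₀(d/10 pc)
21.93 − (3.0) = 18.93 = 5 log₁₀(d/10)
d = 10 × 10^(18.93/5) = 10 × 10^3.786 = 6.109×10^4 pc.

6.11×10^4 pc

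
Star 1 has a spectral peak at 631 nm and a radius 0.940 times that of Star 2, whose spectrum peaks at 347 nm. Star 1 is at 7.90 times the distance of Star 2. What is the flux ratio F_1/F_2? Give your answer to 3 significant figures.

0.00129

Wien's law: T_1/T_2 = λ_2/λ_1 = 347/631 = 0.5499.
L_1/L_2 = (R_1/R_2)²(T_1/T_2)⁴ = (0.940)²(0.5499)⁴ = 0.08081.
F_1/F_2 = (L_1/L_2)/(d_1/d_2)² = 0.08081/(7.90)² = 0.001295.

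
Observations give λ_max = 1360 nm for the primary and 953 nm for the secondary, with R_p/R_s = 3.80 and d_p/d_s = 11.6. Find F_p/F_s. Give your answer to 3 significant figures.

Wien's law: T_p/T_s = λ_s/λ_p = 953/1360 = 0.7007.
L_p/L_s = (R_p/R_s)²(T_p/T_s)⁴ = (3.80)²(0.7007)⁴ = 3.482.
F_p/F_s = (L_p/L_s)/(d_p/d_s)² = 3.482/(11.6)² = 0.02587.

0.0259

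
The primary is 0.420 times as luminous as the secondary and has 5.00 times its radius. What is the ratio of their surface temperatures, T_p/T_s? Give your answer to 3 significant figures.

0.360

L ∝ R²T⁴ gives T ∝ (L/R²)^(1/4), so
T_p/T_s = (0.420 / 5.00²)^(1/4) = (0.01680)^(1/4) = 0.3600.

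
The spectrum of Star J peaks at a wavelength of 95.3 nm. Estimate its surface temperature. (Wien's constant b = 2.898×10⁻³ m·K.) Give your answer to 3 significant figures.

3.04×10^4 K

T = b/λ_max = 2.898×10⁻³ / (95.3×10⁻⁹) = 3.041×10^4 K.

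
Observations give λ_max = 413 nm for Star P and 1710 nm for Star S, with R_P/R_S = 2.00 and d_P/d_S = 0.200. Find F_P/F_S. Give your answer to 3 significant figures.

2.94×10^4

Wien's law: T_P/T_S = λ_S/λ_P = 1710/413 = 4.140.
L_P/L_S = (R_P/R_S)²(T_P/T_S)⁴ = (2.00)²(4.140)⁴ = 1176.
F_P/F_S = (L_P/L_S)/(d_P/d_S)² = 1176/(0.200)² = 2.939×10^4.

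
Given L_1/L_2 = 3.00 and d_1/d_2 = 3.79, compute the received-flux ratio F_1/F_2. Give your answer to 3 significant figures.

F = L/(4πd²), so F_1/F_2 = (L_1/L_2) / (d_1/d_2)²
= 3.00 / (3.79)² = 3.00 / 14.36 = 0.2089.

0.209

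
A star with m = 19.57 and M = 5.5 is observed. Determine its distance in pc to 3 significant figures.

m − M = 5 log₁₀(d/10 pc)
19.57 − (5.5) = 14.07 = 5 log₁₀(d/10)
d = 10 × 10^(14.07/5) = 10 × 10^2.814 = 6516 pc.

6.52×10^3 pc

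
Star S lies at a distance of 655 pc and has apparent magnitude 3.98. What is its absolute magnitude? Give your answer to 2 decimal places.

M = m − 5 log₁₀(d/10 pc) = 3.98 − 5 log₁₀(655/10)
  = 3.98 − 5 × 1.816 = 3.98 − 9.08 = -5.10.

-5.10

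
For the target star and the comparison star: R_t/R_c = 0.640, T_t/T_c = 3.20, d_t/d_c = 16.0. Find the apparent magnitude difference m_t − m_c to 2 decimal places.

1.94

L_t/L_c = (0.640)²(3.20)⁴ = 42.95.
F_t/F_c = (L_t/L_c)/(d_t/d_c)² = 42.95/256.0 = 0.1678.
m_t − m_c = −2.5 log₁₀(0.1678) = 1.94.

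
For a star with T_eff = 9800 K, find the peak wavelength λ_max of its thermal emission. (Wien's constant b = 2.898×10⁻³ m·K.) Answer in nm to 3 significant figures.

λ_max = b/T = 2.898×10⁻³ / 9800 = 2.96×10^-7 m = 295.7 nm.

296 nm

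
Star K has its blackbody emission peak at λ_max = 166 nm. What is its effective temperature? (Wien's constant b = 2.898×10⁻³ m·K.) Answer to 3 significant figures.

1.75×10^4 K

T = b/λ_max = 2.898×10⁻³ / (166×10⁻⁹) = 1.746×10^4 K.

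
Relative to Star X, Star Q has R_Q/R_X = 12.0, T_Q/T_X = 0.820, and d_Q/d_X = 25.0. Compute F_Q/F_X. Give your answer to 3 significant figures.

L_Q/L_X = (R_Q/R_X)²(T_Q/T_X)⁴ = (12.0)² × (0.820)⁴ = 65.11.
F_Q/F_X = (L_Q/L_X)/(d_Q/d_X)² = 65.11 / (25.0)² = 0.1042.

0.104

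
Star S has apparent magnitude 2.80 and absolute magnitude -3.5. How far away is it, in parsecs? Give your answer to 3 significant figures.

182 pc

m − M = 5 log₁₀(d/10 pc)
2.80 − (-3.5) = 6.30 = 5 log₁₀(d/10)
d = 10 × 10^(6.30/5) = 10 × 10^1.260 = 182.0 pc.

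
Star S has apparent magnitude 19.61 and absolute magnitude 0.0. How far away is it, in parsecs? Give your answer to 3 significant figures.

8.36×10^4 pc

m − M = 5 log₁₀(d/10 pc)
19.61 − (0.0) = 19.61 = 5 log₁₀(d/10)
d = 10 × 10^(19.61/5) = 10 × 10^3.922 = 8.356×10^4 pc.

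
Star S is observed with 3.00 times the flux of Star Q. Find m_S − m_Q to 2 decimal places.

-1.19

m_S − m_Q = −2.5 log₁₀(F_S/F_Q) = −2.5 log₁₀(3.00) = −2.5 × (0.477) = -1.193.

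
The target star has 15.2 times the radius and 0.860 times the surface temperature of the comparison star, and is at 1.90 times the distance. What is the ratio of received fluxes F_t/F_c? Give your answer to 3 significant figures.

35.0

L_t/L_c = (R_t/R_c)²(T_t/T_c)⁴ = (15.2)² × (0.860)⁴ = 126.4.
F_t/F_c = (L_t/L_c)/(d_t/d_c)² = 126.4 / (1.90)² = 35.01.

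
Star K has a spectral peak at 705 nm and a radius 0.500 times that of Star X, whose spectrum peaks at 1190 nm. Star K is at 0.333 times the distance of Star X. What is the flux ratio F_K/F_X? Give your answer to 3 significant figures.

Wien's law: T_K/T_X = λ_X/λ_K = 1190/705 = 1.688.
L_K/L_X = (R_K/R_X)²(T_K/T_X)⁴ = (0.500)²(1.688)⁴ = 2.029.
F_K/F_X = (L_K/L_X)/(d_K/d_X)² = 2.029/(0.333)² = 18.30.

18.3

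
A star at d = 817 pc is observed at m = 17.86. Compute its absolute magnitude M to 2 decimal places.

M = m − 5 log₁₀(d/10 pc) = 17.86 − 5 log₁₀(817/10)
  = 17.86 − 5 × 1.912 = 17.86 − 9.56 = 8.30.

8.30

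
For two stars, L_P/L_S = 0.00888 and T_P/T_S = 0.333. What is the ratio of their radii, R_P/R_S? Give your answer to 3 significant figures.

L ∝ R²T⁴ gives R ∝ √L / T², so
R_P/R_S = √(0.00888) / (0.333)² = 0.09423 / 0.1109 = 0.8498.

0.850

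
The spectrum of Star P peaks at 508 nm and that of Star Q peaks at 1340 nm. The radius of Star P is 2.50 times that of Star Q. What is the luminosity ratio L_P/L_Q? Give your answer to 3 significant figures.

303

Wien's law gives T ∝ 1/λ_max, so T_P/T_Q = λ_Q/λ_P = 1340/508 = 2.638.
Then L ∝ R²T⁴ gives L_P/L_Q = (2.50)² × (2.638)⁴ = 6.250 × 48.41 = 302.6.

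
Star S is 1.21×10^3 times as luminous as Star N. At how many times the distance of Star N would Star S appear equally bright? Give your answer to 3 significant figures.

34.8

Equal flux requires L_S/d_S² = L_N/d_N², so d_S/d_N = √(L_S/L_N)
= √(1.21×10^3) = 34.79.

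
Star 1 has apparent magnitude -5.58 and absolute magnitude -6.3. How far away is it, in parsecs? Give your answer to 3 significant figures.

m − M = 5 log₁₀(d/10 pc)
-5.58 − (-6.3) = 0.72 = 5 log₁₀(d/10)
d = 10 × 10^(0.72/5) = 10 × 10^0.144 = 13.93 pc.

13.9 pc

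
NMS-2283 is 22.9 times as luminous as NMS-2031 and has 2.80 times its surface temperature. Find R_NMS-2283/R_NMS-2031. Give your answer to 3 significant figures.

0.610

L ∝ R²T⁴ gives R ∝ √L / T², so
R_NMS-2283/R_NMS-2031 = √(22.9) / (2.80)² = 4.785 / 7.840 = 0.6104.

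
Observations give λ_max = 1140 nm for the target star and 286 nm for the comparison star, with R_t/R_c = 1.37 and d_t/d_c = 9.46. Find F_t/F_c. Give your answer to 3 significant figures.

Wien's law: T_t/T_c = λ_c/λ_t = 286/1140 = 0.2509.
L_t/L_c = (R_t/R_c)²(T_t/T_c)⁴ = (1.37)²(0.2509)⁴ = 0.007435.
F_t/F_c = (L_t/L_c)/(d_t/d_c)² = 0.007435/(9.46)² = 8.308×10^-5.

8.31×10^-5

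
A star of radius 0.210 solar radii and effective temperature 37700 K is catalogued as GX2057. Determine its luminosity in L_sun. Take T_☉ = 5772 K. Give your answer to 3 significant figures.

80.3 L_sun

L/L_☉ = (R/R_☉)² (T/T_☉)⁴ = (0.210)² × (37700/5772)⁴
       = 0.04410 × (6.532)⁴ = 0.04410 × 1820 = 80.26.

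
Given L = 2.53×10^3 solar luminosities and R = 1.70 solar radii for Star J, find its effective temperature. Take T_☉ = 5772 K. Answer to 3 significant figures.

3.14×10^4 K

T/T_☉ = (L/L_☉)^(1/4) / (R/R_☉)^(1/2)
T = 5772 × (2.53×10^3)^(1/4) / √(1.70) = 5772 × 7.092 / 1.304 = 3.140×10^4 K.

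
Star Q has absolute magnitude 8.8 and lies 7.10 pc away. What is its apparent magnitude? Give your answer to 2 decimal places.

m = M + 5 log₁₀(d/10 pc) = 8.8 + 5 log₁₀(7.10/10)
  = 8.8 + 5 × -0.149 = 8.8 + -0.74 = 8.06.

8.06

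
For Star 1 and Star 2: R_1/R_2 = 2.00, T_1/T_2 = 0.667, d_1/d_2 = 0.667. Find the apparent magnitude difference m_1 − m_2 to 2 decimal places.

L_1/L_2 = (2.00)²(0.667)⁴ = 0.7917.
F_1/F_2 = (L_1/L_2)/(d_1/d_2)² = 0.7917/0.4449 = 1.780.
m_1 − m_2 = −2.5 log₁₀(1.780) = -0.63.

-0.63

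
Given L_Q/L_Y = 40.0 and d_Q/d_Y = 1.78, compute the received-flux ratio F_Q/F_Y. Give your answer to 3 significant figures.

12.6

F = L/(4πd²), so F_Q/F_Y = (L_Q/L_Y) / (d_Q/d_Y)²
= 40.0 / (1.78)² = 40.0 / 3.168 = 12.62.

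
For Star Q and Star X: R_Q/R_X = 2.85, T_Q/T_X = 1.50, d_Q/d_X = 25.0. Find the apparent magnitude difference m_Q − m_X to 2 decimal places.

L_Q/L_X = (2.85)²(1.50)⁴ = 41.12.
F_Q/F_X = (L_Q/L_X)/(d_Q/d_X)² = 41.12/625.0 = 0.06579.
m_Q − m_X = −2.5 log₁₀(0.06579) = 2.95.

2.95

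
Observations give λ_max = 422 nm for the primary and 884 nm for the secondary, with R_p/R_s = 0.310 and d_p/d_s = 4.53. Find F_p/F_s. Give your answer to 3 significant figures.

Wien's law: T_p/T_s = λ_s/λ_p = 884/422 = 2.095.
L_p/L_s = (R_p/R_s)²(T_p/T_s)⁴ = (0.310)²(2.095)⁴ = 1.850.
F_p/F_s = (L_p/L_s)/(d_p/d_s)² = 1.850/(4.53)² = 0.09018.

0.0902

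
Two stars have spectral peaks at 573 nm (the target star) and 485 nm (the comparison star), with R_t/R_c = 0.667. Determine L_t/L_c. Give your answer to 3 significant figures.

Wien's law gives T ∝ 1/λ_max, so T_t/T_c = λ_c/λ_t = 485/573 = 0.8464.
Then L ∝ R²T⁴ gives L_t/L_c = (0.667)² × (0.8464)⁴ = 0.4449 × 0.5133 = 0.2283.

0.228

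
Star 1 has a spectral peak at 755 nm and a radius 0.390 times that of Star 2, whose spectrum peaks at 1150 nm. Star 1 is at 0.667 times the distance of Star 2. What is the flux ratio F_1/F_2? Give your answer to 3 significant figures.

1.84

Wien's law: T_1/T_2 = λ_2/λ_1 = 1150/755 = 1.523.
L_1/L_2 = (R_1/R_2)²(T_1/T_2)⁴ = (0.390)²(1.523)⁴ = 0.8187.
F_1/F_2 = (L_1/L_2)/(d_1/d_2)² = 0.8187/(0.667)² = 1.840.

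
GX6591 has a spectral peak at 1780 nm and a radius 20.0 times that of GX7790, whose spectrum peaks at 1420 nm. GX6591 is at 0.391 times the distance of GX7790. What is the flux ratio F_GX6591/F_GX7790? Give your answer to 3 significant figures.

Wien's law: T_GX6591/T_GX7790 = λ_GX7790/λ_GX6591 = 1420/1780 = 0.7978.
L_GX6591/L_GX7790 = (R_GX6591/R_GX7790)²(T_GX6591/T_GX7790)⁴ = (20.0)²(0.7978)⁴ = 162.0.
F_GX6591/F_GX7790 = (L_GX6591/L_GX7790)/(d_GX6591/d_GX7790)² = 162.0/(0.391)² = 1060.

1.06×10^3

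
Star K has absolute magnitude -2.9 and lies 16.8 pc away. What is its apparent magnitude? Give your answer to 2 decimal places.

m = M + 5 log₁₀(d/10 pc) = -2.9 + 5 log₁₀(16.8/10)
  = -2.9 + 5 × 0.225 = -2.9 + 1.13 = -1.77.

-1.77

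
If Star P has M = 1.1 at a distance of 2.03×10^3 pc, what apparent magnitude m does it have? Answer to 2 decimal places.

m = M + 5 log₁₀(d/10 pc) = 1.1 + 5 log₁₀(2.03×10^3/10)
  = 1.1 + 5 × 2.307 = 1.1 + 11.54 = 12.64.

12.64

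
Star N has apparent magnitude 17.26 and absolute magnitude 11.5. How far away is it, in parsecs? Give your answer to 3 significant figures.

142 pc

m − M = 5 log₁₀(d/10 pc)
17.26 − (11.5) = 5.76 = 5 log₁₀(d/10)
d = 10 × 10^(5.76/5) = 10 × 10^1.152 = 141.9 pc.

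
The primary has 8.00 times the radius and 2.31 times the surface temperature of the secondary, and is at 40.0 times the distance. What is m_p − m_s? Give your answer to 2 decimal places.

L_p/L_s = (8.00)²(2.31)⁴ = 1822.
F_p/F_s = (L_p/L_s)/(d_p/d_s)² = 1822/1600 = 1.139.
m_p − m_s = −2.5 log₁₀(1.139) = -0.14.

-0.14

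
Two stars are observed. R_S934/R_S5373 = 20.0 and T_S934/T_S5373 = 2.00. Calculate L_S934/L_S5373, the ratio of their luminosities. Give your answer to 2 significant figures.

6.4×10^3

From the Stefan–Boltzmann law, L ∝ R²T⁴, so
L_S934/L_S5373 = (R_S934/R_S5373)² (T_S934/T_S5373)⁴ = (20.0)² × (2.00)⁴ = 400.0 × 16.00 = 6400.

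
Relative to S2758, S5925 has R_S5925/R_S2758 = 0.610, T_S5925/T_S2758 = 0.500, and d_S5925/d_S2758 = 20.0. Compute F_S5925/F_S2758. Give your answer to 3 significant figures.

L_S5925/L_S2758 = (R_S5925/R_S2758)²(T_S5925/T_S2758)⁴ = (0.610)² × (0.500)⁴ = 0.02326.
F_S5925/F_S2758 = (L_S5925/L_S2758)/(d_S5925/d_S2758)² = 0.02326 / (20.0)² = 5.814×10^-5.

5.81×10^-5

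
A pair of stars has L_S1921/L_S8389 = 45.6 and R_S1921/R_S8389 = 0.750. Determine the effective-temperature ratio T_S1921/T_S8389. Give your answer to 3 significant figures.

3.00

L ∝ R²T⁴ gives T ∝ (L/R²)^(1/4), so
T_S1921/T_S8389 = (45.6 / 0.750²)^(1/4) = (81.07)^(1/4) = 3.001.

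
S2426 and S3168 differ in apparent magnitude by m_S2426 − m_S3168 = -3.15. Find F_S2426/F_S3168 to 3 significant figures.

F_S2426/F_S3168 = 10^(−(m_S2426 − m_S3168)/2.5) = 10^(3.15/2.5) = 10^1.260 = 18.20.

18.2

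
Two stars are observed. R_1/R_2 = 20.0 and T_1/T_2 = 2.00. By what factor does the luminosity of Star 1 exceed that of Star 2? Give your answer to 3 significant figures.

From the Stefan–Boltzmann law, L ∝ R²T⁴, so
L_1/L_2 = (R_1/R_2)² (T_1/T_2)⁴ = (20.0)² × (2.00)⁴ = 400.0 × 16.00 = 6400.

6.40×10^3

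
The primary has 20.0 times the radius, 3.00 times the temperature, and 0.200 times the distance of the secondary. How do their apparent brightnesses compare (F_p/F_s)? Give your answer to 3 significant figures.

8.10×10^5

L_p/L_s = (R_p/R_s)²(T_p/T_s)⁴ = (20.0)² × (3.00)⁴ = 3.240×10^4.
F_p/F_s = (L_p/L_s)/(d_p/d_s)² = 3.240×10^4 / (0.200)² = 8.100×10^5.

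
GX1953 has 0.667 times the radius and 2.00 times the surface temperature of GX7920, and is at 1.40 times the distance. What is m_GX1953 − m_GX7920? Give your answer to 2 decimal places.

L_GX1953/L_GX7920 = (0.667)²(2.00)⁴ = 7.118.
F_GX1953/F_GX7920 = (L_GX1953/L_GX7920)/(d_GX1953/d_GX7920)² = 7.118/1.960 = 3.632.
m_GX1953 − m_GX7920 = −2.5 log₁₀(3.632) = -1.40.

-1.40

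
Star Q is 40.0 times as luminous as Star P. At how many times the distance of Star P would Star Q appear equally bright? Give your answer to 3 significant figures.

6.32

Equal flux requires L_Q/d_Q² = L_P/d_P², so d_Q/d_P = √(L_Q/L_P)
= √(40.0) = 6.325.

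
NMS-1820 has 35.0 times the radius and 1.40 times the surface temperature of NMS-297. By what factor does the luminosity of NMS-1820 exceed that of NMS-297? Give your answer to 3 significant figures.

From the Stefan–Boltzmann law, L ∝ R²T⁴, so
L_NMS-1820/L_NMS-297 = (R_NMS-1820/R_NMS-297)² (T_NMS-1820/T_NMS-297)⁴ = (35.0)² × (1.40)⁴ = 1225 × 3.842 = 4706.

4.71×10^3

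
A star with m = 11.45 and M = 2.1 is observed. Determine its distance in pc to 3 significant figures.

741 pc

m − M = 5 log₁₀(d/10 pc)
11.45 − (2.1) = 9.35 = 5 log₁₀(d/10)
d = 10 × 10^(9.35/5) = 10 × 10^1.870 = 741.3 pc.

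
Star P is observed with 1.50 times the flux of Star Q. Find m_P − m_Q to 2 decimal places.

m_P − m_Q = −2.5 log₁₀(F_P/F_Q) = −2.5 log₁₀(1.50) = −2.5 × (0.176) = -0.440.

-0.44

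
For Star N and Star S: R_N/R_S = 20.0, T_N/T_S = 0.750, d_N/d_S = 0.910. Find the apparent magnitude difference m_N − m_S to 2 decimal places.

-5.46

L_N/L_S = (20.0)²(0.750)⁴ = 126.6.
F_N/F_S = (L_N/L_S)/(d_N/d_S)² = 126.6/0.8281 = 152.8.
m_N − m_S = −2.5 log₁₀(152.8) = -5.46.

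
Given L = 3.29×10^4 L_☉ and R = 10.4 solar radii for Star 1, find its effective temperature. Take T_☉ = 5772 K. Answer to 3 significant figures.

2.41×10^4 K

T/T_☉ = (L/L_☉)^(1/4) / (R/R_☉)^(1/2)
T = 5772 × (3.29×10^4)^(1/4) / √(10.4) = 5772 × 13.47 / 3.225 = 2.411×10^4 K.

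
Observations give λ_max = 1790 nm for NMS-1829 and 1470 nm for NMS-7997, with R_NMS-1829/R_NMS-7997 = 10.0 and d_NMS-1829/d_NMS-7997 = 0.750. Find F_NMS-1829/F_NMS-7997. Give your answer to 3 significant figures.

80.9

Wien's law: T_NMS-1829/T_NMS-7997 = λ_NMS-7997/λ_NMS-1829 = 1470/1790 = 0.8212.
L_NMS-1829/L_NMS-7997 = (R_NMS-1829/R_NMS-7997)²(T_NMS-1829/T_NMS-7997)⁴ = (10.0)²(0.8212)⁴ = 45.48.
F_NMS-1829/F_NMS-7997 = (L_NMS-1829/L_NMS-7997)/(d_NMS-1829/d_NMS-7997)² = 45.48/(0.750)² = 80.86.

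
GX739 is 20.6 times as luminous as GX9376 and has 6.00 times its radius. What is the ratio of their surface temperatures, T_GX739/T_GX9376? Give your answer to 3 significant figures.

L ∝ R²T⁴ gives T ∝ (L/R²)^(1/4), so
T_GX739/T_GX9376 = (20.6 / 6.00²)^(1/4) = (0.5722)^(1/4) = 0.8697.

0.870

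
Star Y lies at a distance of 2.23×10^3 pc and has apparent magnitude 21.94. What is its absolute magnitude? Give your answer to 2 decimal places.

10.20

M = m − 5 log₁₀(d/10 pc) = 21.94 − 5 log₁₀(2.23×10^3/10)
  = 21.94 − 5 × 2.348 = 21.94 − 11.74 = 10.20.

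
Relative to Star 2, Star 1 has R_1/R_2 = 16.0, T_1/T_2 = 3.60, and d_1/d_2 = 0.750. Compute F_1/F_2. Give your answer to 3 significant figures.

7.64×10^4

L_1/L_2 = (R_1/R_2)²(T_1/T_2)⁴ = (16.0)² × (3.60)⁴ = 4.300×10^4.
F_1/F_2 = (L_1/L_2)/(d_1/d_2)² = 4.300×10^4 / (0.750)² = 7.644×10^4.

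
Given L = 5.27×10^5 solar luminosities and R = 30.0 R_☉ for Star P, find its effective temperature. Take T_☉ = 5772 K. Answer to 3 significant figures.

2.84×10^4 K

T/T_☉ = (L/L_☉)^(1/4) / (R/R_☉)^(1/2)
T = 5772 × (5.27×10^5)^(1/4) / √(30.0) = 5772 × 26.94 / 5.477 = 2.839×10^4 K.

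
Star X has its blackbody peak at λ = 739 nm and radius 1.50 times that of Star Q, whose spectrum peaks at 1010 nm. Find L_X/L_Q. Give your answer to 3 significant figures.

Wien's law gives T ∝ 1/λ_max, so T_X/T_Q = λ_Q/λ_X = 1010/739 = 1.367.
Then L ∝ R²T⁴ gives L_X/L_Q = (1.50)² × (1.367)⁴ = 2.250 × 3.489 = 7.850.

7.85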